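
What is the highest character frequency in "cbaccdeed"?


Input: cbaccdeed
Character counts:
  'a': 1
  'b': 1
  'c': 3
  'd': 2
  'e': 2
Maximum frequency: 3

3


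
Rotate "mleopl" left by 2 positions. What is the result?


Input: "mleopl", rotate left by 2
First 2 characters: "ml"
Remaining characters: "eopl"
Concatenate remaining + first: "eopl" + "ml" = "eoplml"

eoplml


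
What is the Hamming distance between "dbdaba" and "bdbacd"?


Comparing "dbdaba" and "bdbacd" position by position:
  Position 0: 'd' vs 'b' => differ
  Position 1: 'b' vs 'd' => differ
  Position 2: 'd' vs 'b' => differ
  Position 3: 'a' vs 'a' => same
  Position 4: 'b' vs 'c' => differ
  Position 5: 'a' vs 'd' => differ
Total differences (Hamming distance): 5

5


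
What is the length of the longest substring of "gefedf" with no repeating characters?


Input: "gefedf"
Sliding window (track last position of each char):
  Position 0 ('g'): window [0,0] length 1 -- new best
  Position 1 ('e'): window [0,1] length 2 -- new best
  Position 2 ('f'): window [0,2] length 3 -- new best
  Position 3 ('e'): repeat (last at 1), move window start to 2
  Position 3 ('e'): window [2,3] length 2
  Position 4 ('d'): window [2,4] length 3
  Position 5 ('f'): repeat (last at 2), move window start to 3
  Position 5 ('f'): window [3,5] length 3
Longest substring with no repeats: "gef" with length 3

3


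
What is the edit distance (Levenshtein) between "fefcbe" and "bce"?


Computing edit distance: "fefcbe" -> "bce"
DP table:
           b    c    e
      0    1    2    3
  f   1    1    2    3
  e   2    2    2    2
  f   3    3    3    3
  c   4    4    3    4
  b   5    4    4    4
  e   6    5    5    4
Edit distance = dp[6][3] = 4

4


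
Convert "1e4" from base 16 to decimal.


Input: "1e4" in base 16
Positional expansion:
  Digit '1' (value 1) x 16^2 = 256
  Digit 'e' (value 14) x 16^1 = 224
  Digit '4' (value 4) x 16^0 = 4
Sum = 484

484


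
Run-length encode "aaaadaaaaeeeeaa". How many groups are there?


Input: aaaadaaaaeeeeaa
Scanning for consecutive runs:
  Group 1: 'a' x 4 (positions 0-3)
  Group 2: 'd' x 1 (positions 4-4)
  Group 3: 'a' x 4 (positions 5-8)
  Group 4: 'e' x 4 (positions 9-12)
  Group 5: 'a' x 2 (positions 13-14)
Total groups: 5

5


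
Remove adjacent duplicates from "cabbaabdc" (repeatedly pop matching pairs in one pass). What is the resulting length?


Input: cabbaabdc
Stack-based adjacent duplicate removal:
  Read 'c': push. Stack: c
  Read 'a': push. Stack: ca
  Read 'b': push. Stack: cab
  Read 'b': matches stack top 'b' => pop. Stack: ca
  Read 'a': matches stack top 'a' => pop. Stack: c
  Read 'a': push. Stack: ca
  Read 'b': push. Stack: cab
  Read 'd': push. Stack: cabd
  Read 'c': push. Stack: cabdc
Final stack: "cabdc" (length 5)

5


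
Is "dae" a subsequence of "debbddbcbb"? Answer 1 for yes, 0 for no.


Check if "dae" is a subsequence of "debbddbcbb"
Greedy scan:
  Position 0 ('d'): matches sub[0] = 'd'
  Position 1 ('e'): no match needed
  Position 2 ('b'): no match needed
  Position 3 ('b'): no match needed
  Position 4 ('d'): no match needed
  Position 5 ('d'): no match needed
  Position 6 ('b'): no match needed
  Position 7 ('c'): no match needed
  Position 8 ('b'): no match needed
  Position 9 ('b'): no match needed
Only matched 1/3 characters => not a subsequence

0


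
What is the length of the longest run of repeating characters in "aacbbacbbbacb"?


Input: "aacbbacbbbacb"
Scanning for longest run:
  Position 1 ('a'): continues run of 'a', length=2
  Position 2 ('c'): new char, reset run to 1
  Position 3 ('b'): new char, reset run to 1
  Position 4 ('b'): continues run of 'b', length=2
  Position 5 ('a'): new char, reset run to 1
  Position 6 ('c'): new char, reset run to 1
  Position 7 ('b'): new char, reset run to 1
  Position 8 ('b'): continues run of 'b', length=2
  Position 9 ('b'): continues run of 'b', length=3
  Position 10 ('a'): new char, reset run to 1
  Position 11 ('c'): new char, reset run to 1
  Position 12 ('b'): new char, reset run to 1
Longest run: 'b' with length 3

3


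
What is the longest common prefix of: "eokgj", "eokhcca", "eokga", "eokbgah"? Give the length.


Words: eokgj, eokhcca, eokga, eokbgah
  Position 0: all 'e' => match
  Position 1: all 'o' => match
  Position 2: all 'k' => match
  Position 3: ('g', 'h', 'g', 'b') => mismatch, stop
LCP = "eok" (length 3)

3


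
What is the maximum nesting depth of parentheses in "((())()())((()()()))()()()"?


Input: "((())()())((()()()))()()()"
Tracking depth:
  Position 0 '(': depth becomes 1
  Position 1 '(': depth becomes 2
  Position 2 '(': depth becomes 3
  Position 3 ')': depth becomes 2
  Position 4 ')': depth becomes 1
  Position 5 '(': depth becomes 2
  Position 6 ')': depth becomes 1
  Position 7 '(': depth becomes 2
  Position 8 ')': depth becomes 1
  Position 9 ')': depth becomes 0
  Position 10 '(': depth becomes 1
  Position 11 '(': depth becomes 2
  Position 12 '(': depth becomes 3
  Position 13 ')': depth becomes 2
  Position 14 '(': depth becomes 3
  Position 15 ')': depth becomes 2
  Position 16 '(': depth becomes 3
  Position 17 ')': depth becomes 2
  Position 18 ')': depth becomes 1
  Position 19 ')': depth becomes 0
  Position 20 '(': depth becomes 1
  Position 21 ')': depth becomes 0
  Position 22 '(': depth becomes 1
  Position 23 ')': depth becomes 0
  Position 24 '(': depth becomes 1
  Position 25 ')': depth becomes 0
Maximum depth reached: 3

3


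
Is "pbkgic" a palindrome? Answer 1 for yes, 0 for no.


Input: pbkgic
Reversed: cigkbp
  Compare pos 0 ('p') with pos 5 ('c'): MISMATCH
  Compare pos 1 ('b') with pos 4 ('i'): MISMATCH
  Compare pos 2 ('k') with pos 3 ('g'): MISMATCH
Result: not a palindrome

0


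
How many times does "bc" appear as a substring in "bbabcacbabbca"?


Searching for "bc" in "bbabcacbabbca"
Scanning each position:
  Position 0: "bb" => no
  Position 1: "ba" => no
  Position 2: "ab" => no
  Position 3: "bc" => MATCH
  Position 4: "ca" => no
  Position 5: "ac" => no
  Position 6: "cb" => no
  Position 7: "ba" => no
  Position 8: "ab" => no
  Position 9: "bb" => no
  Position 10: "bc" => MATCH
  Position 11: "ca" => no
Total occurrences: 2

2


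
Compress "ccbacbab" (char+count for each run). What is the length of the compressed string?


Input: ccbacbab
Runs:
  'c' x 2 => "c2"
  'b' x 1 => "b1"
  'a' x 1 => "a1"
  'c' x 1 => "c1"
  'b' x 1 => "b1"
  'a' x 1 => "a1"
  'b' x 1 => "b1"
Compressed: "c2b1a1c1b1a1b1"
Compressed length: 14

14


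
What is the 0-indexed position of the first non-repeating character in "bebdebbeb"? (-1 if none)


Input: bebdebbeb
Character frequencies:
  'b': 5
  'd': 1
  'e': 3
Scanning left to right for freq == 1:
  Position 0 ('b'): freq=5, skip
  Position 1 ('e'): freq=3, skip
  Position 2 ('b'): freq=5, skip
  Position 3 ('d'): unique! => answer = 3

3


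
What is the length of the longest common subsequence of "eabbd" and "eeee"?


LCS of "eabbd" and "eeee"
DP table:
           e    e    e    e
      0    0    0    0    0
  e   0    1    1    1    1
  a   0    1    1    1    1
  b   0    1    1    1    1
  b   0    1    1    1    1
  d   0    1    1    1    1
LCS length = dp[5][4] = 1

1


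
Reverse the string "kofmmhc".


Input: kofmmhc
Reading characters right to left:
  Position 6: 'c'
  Position 5: 'h'
  Position 4: 'm'
  Position 3: 'm'
  Position 2: 'f'
  Position 1: 'o'
  Position 0: 'k'
Reversed: chmmfok

chmmfok


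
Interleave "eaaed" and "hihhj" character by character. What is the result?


Interleaving "eaaed" and "hihhj":
  Position 0: 'e' from first, 'h' from second => "eh"
  Position 1: 'a' from first, 'i' from second => "ai"
  Position 2: 'a' from first, 'h' from second => "ah"
  Position 3: 'e' from first, 'h' from second => "eh"
  Position 4: 'd' from first, 'j' from second => "dj"
Result: ehaiahehdj

ehaiahehdj


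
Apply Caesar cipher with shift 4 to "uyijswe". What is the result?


Caesar cipher: shift "uyijswe" by 4
  'u' (pos 20) + 4 = pos 24 = 'y'
  'y' (pos 24) + 4 = pos 2 = 'c'
  'i' (pos 8) + 4 = pos 12 = 'm'
  'j' (pos 9) + 4 = pos 13 = 'n'
  's' (pos 18) + 4 = pos 22 = 'w'
  'w' (pos 22) + 4 = pos 0 = 'a'
  'e' (pos 4) + 4 = pos 8 = 'i'
Result: ycmnwai

ycmnwai


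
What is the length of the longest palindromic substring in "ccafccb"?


Input: "ccafccb"
Checking substrings for palindromes:
  [0:2] "cc" (len 2) => palindrome
  [4:6] "cc" (len 2) => palindrome
Longest palindromic substring: "cc" with length 2

2


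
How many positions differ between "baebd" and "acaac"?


Comparing "baebd" and "acaac" position by position:
  Position 0: 'b' vs 'a' => DIFFER
  Position 1: 'a' vs 'c' => DIFFER
  Position 2: 'e' vs 'a' => DIFFER
  Position 3: 'b' vs 'a' => DIFFER
  Position 4: 'd' vs 'c' => DIFFER
Positions that differ: 5

5


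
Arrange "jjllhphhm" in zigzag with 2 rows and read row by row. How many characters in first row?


Zigzag "jjllhphhm" into 2 rows:
Placing characters:
  'j' => row 0
  'j' => row 1
  'l' => row 0
  'l' => row 1
  'h' => row 0
  'p' => row 1
  'h' => row 0
  'h' => row 1
  'm' => row 0
Rows:
  Row 0: "jlhhm"
  Row 1: "jlph"
First row length: 5

5


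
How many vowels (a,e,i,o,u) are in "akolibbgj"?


Input: akolibbgj
Checking each character:
  'a' at position 0: vowel (running total: 1)
  'k' at position 1: consonant
  'o' at position 2: vowel (running total: 2)
  'l' at position 3: consonant
  'i' at position 4: vowel (running total: 3)
  'b' at position 5: consonant
  'b' at position 6: consonant
  'g' at position 7: consonant
  'j' at position 8: consonant
Total vowels: 3

3


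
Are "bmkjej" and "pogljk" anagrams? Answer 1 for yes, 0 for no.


Strings: "bmkjej", "pogljk"
Sorted first:  bejjkm
Sorted second: gjklop
Differ at position 0: 'b' vs 'g' => not anagrams

0


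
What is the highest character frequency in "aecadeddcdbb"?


Input: aecadeddcdbb
Character counts:
  'a': 2
  'b': 2
  'c': 2
  'd': 4
  'e': 2
Maximum frequency: 4

4


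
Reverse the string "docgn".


Input: docgn
Reading characters right to left:
  Position 4: 'n'
  Position 3: 'g'
  Position 2: 'c'
  Position 1: 'o'
  Position 0: 'd'
Reversed: ngcod

ngcod


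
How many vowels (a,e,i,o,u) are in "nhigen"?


Input: nhigen
Checking each character:
  'n' at position 0: consonant
  'h' at position 1: consonant
  'i' at position 2: vowel (running total: 1)
  'g' at position 3: consonant
  'e' at position 4: vowel (running total: 2)
  'n' at position 5: consonant
Total vowels: 2

2


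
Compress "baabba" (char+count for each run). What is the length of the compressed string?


Input: baabba
Runs:
  'b' x 1 => "b1"
  'a' x 2 => "a2"
  'b' x 2 => "b2"
  'a' x 1 => "a1"
Compressed: "b1a2b2a1"
Compressed length: 8

8


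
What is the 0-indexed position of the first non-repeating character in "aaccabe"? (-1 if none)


Input: aaccabe
Character frequencies:
  'a': 3
  'b': 1
  'c': 2
  'e': 1
Scanning left to right for freq == 1:
  Position 0 ('a'): freq=3, skip
  Position 1 ('a'): freq=3, skip
  Position 2 ('c'): freq=2, skip
  Position 3 ('c'): freq=2, skip
  Position 4 ('a'): freq=3, skip
  Position 5 ('b'): unique! => answer = 5

5


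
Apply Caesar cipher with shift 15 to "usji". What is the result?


Caesar cipher: shift "usji" by 15
  'u' (pos 20) + 15 = pos 9 = 'j'
  's' (pos 18) + 15 = pos 7 = 'h'
  'j' (pos 9) + 15 = pos 24 = 'y'
  'i' (pos 8) + 15 = pos 23 = 'x'
Result: jhyx

jhyx


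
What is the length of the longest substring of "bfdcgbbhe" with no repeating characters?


Input: "bfdcgbbhe"
Sliding window (track last position of each char):
  Position 0 ('b'): window [0,0] length 1 -- new best
  Position 1 ('f'): window [0,1] length 2 -- new best
  Position 2 ('d'): window [0,2] length 3 -- new best
  Position 3 ('c'): window [0,3] length 4 -- new best
  Position 4 ('g'): window [0,4] length 5 -- new best
  Position 5 ('b'): repeat (last at 0), move window start to 1
  Position 5 ('b'): window [1,5] length 5
  Position 6 ('b'): repeat (last at 5), move window start to 6
  Position 6 ('b'): window [6,6] length 1
  Position 7 ('h'): window [6,7] length 2
  Position 8 ('e'): window [6,8] length 3
Longest substring with no repeats: "bfdcg" with length 5

5


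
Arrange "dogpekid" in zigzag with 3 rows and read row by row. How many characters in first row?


Zigzag "dogpekid" into 3 rows:
Placing characters:
  'd' => row 0
  'o' => row 1
  'g' => row 2
  'p' => row 1
  'e' => row 0
  'k' => row 1
  'i' => row 2
  'd' => row 1
Rows:
  Row 0: "de"
  Row 1: "opkd"
  Row 2: "gi"
First row length: 2

2


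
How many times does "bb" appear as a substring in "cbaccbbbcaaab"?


Searching for "bb" in "cbaccbbbcaaab"
Scanning each position:
  Position 0: "cb" => no
  Position 1: "ba" => no
  Position 2: "ac" => no
  Position 3: "cc" => no
  Position 4: "cb" => no
  Position 5: "bb" => MATCH
  Position 6: "bb" => MATCH
  Position 7: "bc" => no
  Position 8: "ca" => no
  Position 9: "aa" => no
  Position 10: "aa" => no
  Position 11: "ab" => no
Total occurrences: 2

2


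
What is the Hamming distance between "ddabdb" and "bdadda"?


Comparing "ddabdb" and "bdadda" position by position:
  Position 0: 'd' vs 'b' => differ
  Position 1: 'd' vs 'd' => same
  Position 2: 'a' vs 'a' => same
  Position 3: 'b' vs 'd' => differ
  Position 4: 'd' vs 'd' => same
  Position 5: 'b' vs 'a' => differ
Total differences (Hamming distance): 3

3


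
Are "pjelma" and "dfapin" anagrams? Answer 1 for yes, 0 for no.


Strings: "pjelma", "dfapin"
Sorted first:  aejlmp
Sorted second: adfinp
Differ at position 1: 'e' vs 'd' => not anagrams

0


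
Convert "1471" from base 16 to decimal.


Input: "1471" in base 16
Positional expansion:
  Digit '1' (value 1) x 16^3 = 4096
  Digit '4' (value 4) x 16^2 = 1024
  Digit '7' (value 7) x 16^1 = 112
  Digit '1' (value 1) x 16^0 = 1
Sum = 5233

5233


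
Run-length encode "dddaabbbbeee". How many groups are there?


Input: dddaabbbbeee
Scanning for consecutive runs:
  Group 1: 'd' x 3 (positions 0-2)
  Group 2: 'a' x 2 (positions 3-4)
  Group 3: 'b' x 4 (positions 5-8)
  Group 4: 'e' x 3 (positions 9-11)
Total groups: 4

4


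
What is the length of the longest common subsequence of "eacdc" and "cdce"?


LCS of "eacdc" and "cdce"
DP table:
           c    d    c    e
      0    0    0    0    0
  e   0    0    0    0    1
  a   0    0    0    0    1
  c   0    1    1    1    1
  d   0    1    2    2    2
  c   0    1    2    3    3
LCS length = dp[5][4] = 3

3


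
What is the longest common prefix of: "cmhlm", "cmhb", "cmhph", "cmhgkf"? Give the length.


Words: cmhlm, cmhb, cmhph, cmhgkf
  Position 0: all 'c' => match
  Position 1: all 'm' => match
  Position 2: all 'h' => match
  Position 3: ('l', 'b', 'p', 'g') => mismatch, stop
LCP = "cmh" (length 3)

3


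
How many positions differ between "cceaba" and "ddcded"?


Comparing "cceaba" and "ddcded" position by position:
  Position 0: 'c' vs 'd' => DIFFER
  Position 1: 'c' vs 'd' => DIFFER
  Position 2: 'e' vs 'c' => DIFFER
  Position 3: 'a' vs 'd' => DIFFER
  Position 4: 'b' vs 'e' => DIFFER
  Position 5: 'a' vs 'd' => DIFFER
Positions that differ: 6

6


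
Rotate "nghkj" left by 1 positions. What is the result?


Input: "nghkj", rotate left by 1
First 1 characters: "n"
Remaining characters: "ghkj"
Concatenate remaining + first: "ghkj" + "n" = "ghkjn"

ghkjn


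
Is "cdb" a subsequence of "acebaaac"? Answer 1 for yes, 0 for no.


Check if "cdb" is a subsequence of "acebaaac"
Greedy scan:
  Position 0 ('a'): no match needed
  Position 1 ('c'): matches sub[0] = 'c'
  Position 2 ('e'): no match needed
  Position 3 ('b'): no match needed
  Position 4 ('a'): no match needed
  Position 5 ('a'): no match needed
  Position 6 ('a'): no match needed
  Position 7 ('c'): no match needed
Only matched 1/3 characters => not a subsequence

0


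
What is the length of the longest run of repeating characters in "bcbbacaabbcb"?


Input: "bcbbacaabbcb"
Scanning for longest run:
  Position 1 ('c'): new char, reset run to 1
  Position 2 ('b'): new char, reset run to 1
  Position 3 ('b'): continues run of 'b', length=2
  Position 4 ('a'): new char, reset run to 1
  Position 5 ('c'): new char, reset run to 1
  Position 6 ('a'): new char, reset run to 1
  Position 7 ('a'): continues run of 'a', length=2
  Position 8 ('b'): new char, reset run to 1
  Position 9 ('b'): continues run of 'b', length=2
  Position 10 ('c'): new char, reset run to 1
  Position 11 ('b'): new char, reset run to 1
Longest run: 'b' with length 2

2


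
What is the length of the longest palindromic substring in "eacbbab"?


Input: "eacbbab"
Checking substrings for palindromes:
  [4:7] "bab" (len 3) => palindrome
  [3:5] "bb" (len 2) => palindrome
Longest palindromic substring: "bab" with length 3

3


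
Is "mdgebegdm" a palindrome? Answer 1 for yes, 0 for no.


Input: mdgebegdm
Reversed: mdgebegdm
  Compare pos 0 ('m') with pos 8 ('m'): match
  Compare pos 1 ('d') with pos 7 ('d'): match
  Compare pos 2 ('g') with pos 6 ('g'): match
  Compare pos 3 ('e') with pos 5 ('e'): match
Result: palindrome

1


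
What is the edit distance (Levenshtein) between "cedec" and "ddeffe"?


Computing edit distance: "cedec" -> "ddeffe"
DP table:
           d    d    e    f    f    e
      0    1    2    3    4    5    6
  c   1    1    2    3    4    5    6
  e   2    2    2    2    3    4    5
  d   3    2    2    3    3    4    5
  e   4    3    3    2    3    4    4
  c   5    4    4    3    3    4    5
Edit distance = dp[5][6] = 5

5


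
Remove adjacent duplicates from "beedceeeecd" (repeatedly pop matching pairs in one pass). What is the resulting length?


Input: beedceeeecd
Stack-based adjacent duplicate removal:
  Read 'b': push. Stack: b
  Read 'e': push. Stack: be
  Read 'e': matches stack top 'e' => pop. Stack: b
  Read 'd': push. Stack: bd
  Read 'c': push. Stack: bdc
  Read 'e': push. Stack: bdce
  Read 'e': matches stack top 'e' => pop. Stack: bdc
  Read 'e': push. Stack: bdce
  Read 'e': matches stack top 'e' => pop. Stack: bdc
  Read 'c': matches stack top 'c' => pop. Stack: bd
  Read 'd': matches stack top 'd' => pop. Stack: b
Final stack: "b" (length 1)

1


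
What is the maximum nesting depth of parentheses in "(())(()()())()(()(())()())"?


Input: "(())(()()())()(()(())()())"
Tracking depth:
  Position 0 '(': depth becomes 1
  Position 1 '(': depth becomes 2
  Position 2 ')': depth becomes 1
  Position 3 ')': depth becomes 0
  Position 4 '(': depth becomes 1
  Position 5 '(': depth becomes 2
  Position 6 ')': depth becomes 1
  Position 7 '(': depth becomes 2
  Position 8 ')': depth becomes 1
  Position 9 '(': depth becomes 2
  Position 10 ')': depth becomes 1
  Position 11 ')': depth becomes 0
  Position 12 '(': depth becomes 1
  Position 13 ')': depth becomes 0
  Position 14 '(': depth becomes 1
  Position 15 '(': depth becomes 2
  Position 16 ')': depth becomes 1
  Position 17 '(': depth becomes 2
  Position 18 '(': depth becomes 3
  Position 19 ')': depth becomes 2
  Position 20 ')': depth becomes 1
  Position 21 '(': depth becomes 2
  Position 22 ')': depth becomes 1
  Position 23 '(': depth becomes 2
  Position 24 ')': depth becomes 1
  Position 25 ')': depth becomes 0
Maximum depth reached: 3

3


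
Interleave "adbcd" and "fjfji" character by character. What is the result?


Interleaving "adbcd" and "fjfji":
  Position 0: 'a' from first, 'f' from second => "af"
  Position 1: 'd' from first, 'j' from second => "dj"
  Position 2: 'b' from first, 'f' from second => "bf"
  Position 3: 'c' from first, 'j' from second => "cj"
  Position 4: 'd' from first, 'i' from second => "di"
Result: afdjbfcjdi

afdjbfcjdi


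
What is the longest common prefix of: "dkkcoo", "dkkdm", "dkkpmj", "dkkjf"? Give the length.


Words: dkkcoo, dkkdm, dkkpmj, dkkjf
  Position 0: all 'd' => match
  Position 1: all 'k' => match
  Position 2: all 'k' => match
  Position 3: ('c', 'd', 'p', 'j') => mismatch, stop
LCP = "dkk" (length 3)

3


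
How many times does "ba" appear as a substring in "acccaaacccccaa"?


Searching for "ba" in "acccaaacccccaa"
Scanning each position:
  Position 0: "ac" => no
  Position 1: "cc" => no
  Position 2: "cc" => no
  Position 3: "ca" => no
  Position 4: "aa" => no
  Position 5: "aa" => no
  Position 6: "ac" => no
  Position 7: "cc" => no
  Position 8: "cc" => no
  Position 9: "cc" => no
  Position 10: "cc" => no
  Position 11: "ca" => no
  Position 12: "aa" => no
Total occurrences: 0

0


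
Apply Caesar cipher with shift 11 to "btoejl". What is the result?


Caesar cipher: shift "btoejl" by 11
  'b' (pos 1) + 11 = pos 12 = 'm'
  't' (pos 19) + 11 = pos 4 = 'e'
  'o' (pos 14) + 11 = pos 25 = 'z'
  'e' (pos 4) + 11 = pos 15 = 'p'
  'j' (pos 9) + 11 = pos 20 = 'u'
  'l' (pos 11) + 11 = pos 22 = 'w'
Result: mezpuw

mezpuw


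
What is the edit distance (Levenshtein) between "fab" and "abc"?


Computing edit distance: "fab" -> "abc"
DP table:
           a    b    c
      0    1    2    3
  f   1    1    2    3
  a   2    1    2    3
  b   3    2    1    2
Edit distance = dp[3][3] = 2

2


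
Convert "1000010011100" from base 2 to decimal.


Input: "1000010011100" in base 2
Positional expansion:
  Digit '1' (value 1) x 2^12 = 4096
  Digit '0' (value 0) x 2^11 = 0
  Digit '0' (value 0) x 2^10 = 0
  Digit '0' (value 0) x 2^9 = 0
  Digit '0' (value 0) x 2^8 = 0
  Digit '1' (value 1) x 2^7 = 128
  Digit '0' (value 0) x 2^6 = 0
  Digit '0' (value 0) x 2^5 = 0
  Digit '1' (value 1) x 2^4 = 16
  Digit '1' (value 1) x 2^3 = 8
  Digit '1' (value 1) x 2^2 = 4
  Digit '0' (value 0) x 2^1 = 0
  Digit '0' (value 0) x 2^0 = 0
Sum = 4252

4252


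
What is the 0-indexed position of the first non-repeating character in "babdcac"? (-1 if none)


Input: babdcac
Character frequencies:
  'a': 2
  'b': 2
  'c': 2
  'd': 1
Scanning left to right for freq == 1:
  Position 0 ('b'): freq=2, skip
  Position 1 ('a'): freq=2, skip
  Position 2 ('b'): freq=2, skip
  Position 3 ('d'): unique! => answer = 3

3


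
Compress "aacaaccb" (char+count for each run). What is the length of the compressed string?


Input: aacaaccb
Runs:
  'a' x 2 => "a2"
  'c' x 1 => "c1"
  'a' x 2 => "a2"
  'c' x 2 => "c2"
  'b' x 1 => "b1"
Compressed: "a2c1a2c2b1"
Compressed length: 10

10


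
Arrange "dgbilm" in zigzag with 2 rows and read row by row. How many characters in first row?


Zigzag "dgbilm" into 2 rows:
Placing characters:
  'd' => row 0
  'g' => row 1
  'b' => row 0
  'i' => row 1
  'l' => row 0
  'm' => row 1
Rows:
  Row 0: "dbl"
  Row 1: "gim"
First row length: 3

3


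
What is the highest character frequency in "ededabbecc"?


Input: ededabbecc
Character counts:
  'a': 1
  'b': 2
  'c': 2
  'd': 2
  'e': 3
Maximum frequency: 3

3


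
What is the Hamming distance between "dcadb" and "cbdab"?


Comparing "dcadb" and "cbdab" position by position:
  Position 0: 'd' vs 'c' => differ
  Position 1: 'c' vs 'b' => differ
  Position 2: 'a' vs 'd' => differ
  Position 3: 'd' vs 'a' => differ
  Position 4: 'b' vs 'b' => same
Total differences (Hamming distance): 4

4


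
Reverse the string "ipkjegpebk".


Input: ipkjegpebk
Reading characters right to left:
  Position 9: 'k'
  Position 8: 'b'
  Position 7: 'e'
  Position 6: 'p'
  Position 5: 'g'
  Position 4: 'e'
  Position 3: 'j'
  Position 2: 'k'
  Position 1: 'p'
  Position 0: 'i'
Reversed: kbepgejkpi

kbepgejkpi


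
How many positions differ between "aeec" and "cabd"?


Comparing "aeec" and "cabd" position by position:
  Position 0: 'a' vs 'c' => DIFFER
  Position 1: 'e' vs 'a' => DIFFER
  Position 2: 'e' vs 'b' => DIFFER
  Position 3: 'c' vs 'd' => DIFFER
Positions that differ: 4

4


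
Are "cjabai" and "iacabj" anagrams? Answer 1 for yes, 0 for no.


Strings: "cjabai", "iacabj"
Sorted first:  aabcij
Sorted second: aabcij
Sorted forms match => anagrams

1


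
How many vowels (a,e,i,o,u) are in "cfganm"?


Input: cfganm
Checking each character:
  'c' at position 0: consonant
  'f' at position 1: consonant
  'g' at position 2: consonant
  'a' at position 3: vowel (running total: 1)
  'n' at position 4: consonant
  'm' at position 5: consonant
Total vowels: 1

1


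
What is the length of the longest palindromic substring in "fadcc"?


Input: "fadcc"
Checking substrings for palindromes:
  [3:5] "cc" (len 2) => palindrome
Longest palindromic substring: "cc" with length 2

2


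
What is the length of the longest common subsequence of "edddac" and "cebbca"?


LCS of "edddac" and "cebbca"
DP table:
           c    e    b    b    c    a
      0    0    0    0    0    0    0
  e   0    0    1    1    1    1    1
  d   0    0    1    1    1    1    1
  d   0    0    1    1    1    1    1
  d   0    0    1    1    1    1    1
  a   0    0    1    1    1    1    2
  c   0    1    1    1    1    2    2
LCS length = dp[6][6] = 2

2


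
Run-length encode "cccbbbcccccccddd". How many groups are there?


Input: cccbbbcccccccddd
Scanning for consecutive runs:
  Group 1: 'c' x 3 (positions 0-2)
  Group 2: 'b' x 3 (positions 3-5)
  Group 3: 'c' x 7 (positions 6-12)
  Group 4: 'd' x 3 (positions 13-15)
Total groups: 4

4


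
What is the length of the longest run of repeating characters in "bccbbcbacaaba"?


Input: "bccbbcbacaaba"
Scanning for longest run:
  Position 1 ('c'): new char, reset run to 1
  Position 2 ('c'): continues run of 'c', length=2
  Position 3 ('b'): new char, reset run to 1
  Position 4 ('b'): continues run of 'b', length=2
  Position 5 ('c'): new char, reset run to 1
  Position 6 ('b'): new char, reset run to 1
  Position 7 ('a'): new char, reset run to 1
  Position 8 ('c'): new char, reset run to 1
  Position 9 ('a'): new char, reset run to 1
  Position 10 ('a'): continues run of 'a', length=2
  Position 11 ('b'): new char, reset run to 1
  Position 12 ('a'): new char, reset run to 1
Longest run: 'c' with length 2

2


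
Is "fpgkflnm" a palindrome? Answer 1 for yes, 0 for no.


Input: fpgkflnm
Reversed: mnlfkgpf
  Compare pos 0 ('f') with pos 7 ('m'): MISMATCH
  Compare pos 1 ('p') with pos 6 ('n'): MISMATCH
  Compare pos 2 ('g') with pos 5 ('l'): MISMATCH
  Compare pos 3 ('k') with pos 4 ('f'): MISMATCH
Result: not a palindrome

0


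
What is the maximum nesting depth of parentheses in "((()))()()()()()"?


Input: "((()))()()()()()"
Tracking depth:
  Position 0 '(': depth becomes 1
  Position 1 '(': depth becomes 2
  Position 2 '(': depth becomes 3
  Position 3 ')': depth becomes 2
  Position 4 ')': depth becomes 1
  Position 5 ')': depth becomes 0
  Position 6 '(': depth becomes 1
  Position 7 ')': depth becomes 0
  Position 8 '(': depth becomes 1
  Position 9 ')': depth becomes 0
  Position 10 '(': depth becomes 1
  Position 11 ')': depth becomes 0
  Position 12 '(': depth becomes 1
  Position 13 ')': depth becomes 0
  Position 14 '(': depth becomes 1
  Position 15 ')': depth becomes 0
Maximum depth reached: 3

3


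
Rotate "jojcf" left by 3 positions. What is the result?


Input: "jojcf", rotate left by 3
First 3 characters: "joj"
Remaining characters: "cf"
Concatenate remaining + first: "cf" + "joj" = "cfjoj"

cfjoj


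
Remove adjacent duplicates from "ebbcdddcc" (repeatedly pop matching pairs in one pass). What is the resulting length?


Input: ebbcdddcc
Stack-based adjacent duplicate removal:
  Read 'e': push. Stack: e
  Read 'b': push. Stack: eb
  Read 'b': matches stack top 'b' => pop. Stack: e
  Read 'c': push. Stack: ec
  Read 'd': push. Stack: ecd
  Read 'd': matches stack top 'd' => pop. Stack: ec
  Read 'd': push. Stack: ecd
  Read 'c': push. Stack: ecdc
  Read 'c': matches stack top 'c' => pop. Stack: ecd
Final stack: "ecd" (length 3)

3


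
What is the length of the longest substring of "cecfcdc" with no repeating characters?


Input: "cecfcdc"
Sliding window (track last position of each char):
  Position 0 ('c'): window [0,0] length 1 -- new best
  Position 1 ('e'): window [0,1] length 2 -- new best
  Position 2 ('c'): repeat (last at 0), move window start to 1
  Position 2 ('c'): window [1,2] length 2
  Position 3 ('f'): window [1,3] length 3 -- new best
  Position 4 ('c'): repeat (last at 2), move window start to 3
  Position 4 ('c'): window [3,4] length 2
  Position 5 ('d'): window [3,5] length 3
  Position 6 ('c'): repeat (last at 4), move window start to 5
  Position 6 ('c'): window [5,6] length 2
Longest substring with no repeats: "ecf" with length 3

3


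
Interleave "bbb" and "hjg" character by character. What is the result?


Interleaving "bbb" and "hjg":
  Position 0: 'b' from first, 'h' from second => "bh"
  Position 1: 'b' from first, 'j' from second => "bj"
  Position 2: 'b' from first, 'g' from second => "bg"
Result: bhbjbg

bhbjbg


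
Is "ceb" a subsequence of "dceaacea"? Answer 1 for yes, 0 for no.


Check if "ceb" is a subsequence of "dceaacea"
Greedy scan:
  Position 0 ('d'): no match needed
  Position 1 ('c'): matches sub[0] = 'c'
  Position 2 ('e'): matches sub[1] = 'e'
  Position 3 ('a'): no match needed
  Position 4 ('a'): no match needed
  Position 5 ('c'): no match needed
  Position 6 ('e'): no match needed
  Position 7 ('a'): no match needed
Only matched 2/3 characters => not a subsequence

0


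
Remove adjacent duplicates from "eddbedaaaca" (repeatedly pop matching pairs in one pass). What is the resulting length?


Input: eddbedaaaca
Stack-based adjacent duplicate removal:
  Read 'e': push. Stack: e
  Read 'd': push. Stack: ed
  Read 'd': matches stack top 'd' => pop. Stack: e
  Read 'b': push. Stack: eb
  Read 'e': push. Stack: ebe
  Read 'd': push. Stack: ebed
  Read 'a': push. Stack: ebeda
  Read 'a': matches stack top 'a' => pop. Stack: ebed
  Read 'a': push. Stack: ebeda
  Read 'c': push. Stack: ebedac
  Read 'a': push. Stack: ebedaca
Final stack: "ebedaca" (length 7)

7


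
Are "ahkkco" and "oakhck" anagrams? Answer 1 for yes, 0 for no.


Strings: "ahkkco", "oakhck"
Sorted first:  achkko
Sorted second: achkko
Sorted forms match => anagrams

1


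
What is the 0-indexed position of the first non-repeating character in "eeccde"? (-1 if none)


Input: eeccde
Character frequencies:
  'c': 2
  'd': 1
  'e': 3
Scanning left to right for freq == 1:
  Position 0 ('e'): freq=3, skip
  Position 1 ('e'): freq=3, skip
  Position 2 ('c'): freq=2, skip
  Position 3 ('c'): freq=2, skip
  Position 4 ('d'): unique! => answer = 4

4


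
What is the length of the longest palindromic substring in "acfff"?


Input: "acfff"
Checking substrings for palindromes:
  [2:5] "fff" (len 3) => palindrome
  [2:4] "ff" (len 2) => palindrome
  [3:5] "ff" (len 2) => palindrome
Longest palindromic substring: "fff" with length 3

3


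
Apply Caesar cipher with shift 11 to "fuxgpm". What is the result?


Caesar cipher: shift "fuxgpm" by 11
  'f' (pos 5) + 11 = pos 16 = 'q'
  'u' (pos 20) + 11 = pos 5 = 'f'
  'x' (pos 23) + 11 = pos 8 = 'i'
  'g' (pos 6) + 11 = pos 17 = 'r'
  'p' (pos 15) + 11 = pos 0 = 'a'
  'm' (pos 12) + 11 = pos 23 = 'x'
Result: qfirax

qfirax


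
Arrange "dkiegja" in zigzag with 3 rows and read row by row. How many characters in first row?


Zigzag "dkiegja" into 3 rows:
Placing characters:
  'd' => row 0
  'k' => row 1
  'i' => row 2
  'e' => row 1
  'g' => row 0
  'j' => row 1
  'a' => row 2
Rows:
  Row 0: "dg"
  Row 1: "kej"
  Row 2: "ia"
First row length: 2

2


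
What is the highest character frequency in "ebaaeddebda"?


Input: ebaaeddebda
Character counts:
  'a': 3
  'b': 2
  'd': 3
  'e': 3
Maximum frequency: 3

3


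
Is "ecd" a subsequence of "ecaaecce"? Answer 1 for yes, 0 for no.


Check if "ecd" is a subsequence of "ecaaecce"
Greedy scan:
  Position 0 ('e'): matches sub[0] = 'e'
  Position 1 ('c'): matches sub[1] = 'c'
  Position 2 ('a'): no match needed
  Position 3 ('a'): no match needed
  Position 4 ('e'): no match needed
  Position 5 ('c'): no match needed
  Position 6 ('c'): no match needed
  Position 7 ('e'): no match needed
Only matched 2/3 characters => not a subsequence

0


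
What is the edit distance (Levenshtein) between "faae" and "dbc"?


Computing edit distance: "faae" -> "dbc"
DP table:
           d    b    c
      0    1    2    3
  f   1    1    2    3
  a   2    2    2    3
  a   3    3    3    3
  e   4    4    4    4
Edit distance = dp[4][3] = 4

4


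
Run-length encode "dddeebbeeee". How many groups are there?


Input: dddeebbeeee
Scanning for consecutive runs:
  Group 1: 'd' x 3 (positions 0-2)
  Group 2: 'e' x 2 (positions 3-4)
  Group 3: 'b' x 2 (positions 5-6)
  Group 4: 'e' x 4 (positions 7-10)
Total groups: 4

4


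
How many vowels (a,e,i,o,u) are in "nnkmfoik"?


Input: nnkmfoik
Checking each character:
  'n' at position 0: consonant
  'n' at position 1: consonant
  'k' at position 2: consonant
  'm' at position 3: consonant
  'f' at position 4: consonant
  'o' at position 5: vowel (running total: 1)
  'i' at position 6: vowel (running total: 2)
  'k' at position 7: consonant
Total vowels: 2

2


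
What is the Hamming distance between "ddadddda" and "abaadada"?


Comparing "ddadddda" and "abaadada" position by position:
  Position 0: 'd' vs 'a' => differ
  Position 1: 'd' vs 'b' => differ
  Position 2: 'a' vs 'a' => same
  Position 3: 'd' vs 'a' => differ
  Position 4: 'd' vs 'd' => same
  Position 5: 'd' vs 'a' => differ
  Position 6: 'd' vs 'd' => same
  Position 7: 'a' vs 'a' => same
Total differences (Hamming distance): 4

4


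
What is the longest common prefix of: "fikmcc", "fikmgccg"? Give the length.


Words: fikmcc, fikmgccg
  Position 0: all 'f' => match
  Position 1: all 'i' => match
  Position 2: all 'k' => match
  Position 3: all 'm' => match
  Position 4: ('c', 'g') => mismatch, stop
LCP = "fikm" (length 4)

4


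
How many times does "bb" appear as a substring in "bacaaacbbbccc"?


Searching for "bb" in "bacaaacbbbccc"
Scanning each position:
  Position 0: "ba" => no
  Position 1: "ac" => no
  Position 2: "ca" => no
  Position 3: "aa" => no
  Position 4: "aa" => no
  Position 5: "ac" => no
  Position 6: "cb" => no
  Position 7: "bb" => MATCH
  Position 8: "bb" => MATCH
  Position 9: "bc" => no
  Position 10: "cc" => no
  Position 11: "cc" => no
Total occurrences: 2

2


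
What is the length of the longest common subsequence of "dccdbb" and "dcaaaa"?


LCS of "dccdbb" and "dcaaaa"
DP table:
           d    c    a    a    a    a
      0    0    0    0    0    0    0
  d   0    1    1    1    1    1    1
  c   0    1    2    2    2    2    2
  c   0    1    2    2    2    2    2
  d   0    1    2    2    2    2    2
  b   0    1    2    2    2    2    2
  b   0    1    2    2    2    2    2
LCS length = dp[6][6] = 2

2


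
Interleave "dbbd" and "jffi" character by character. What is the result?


Interleaving "dbbd" and "jffi":
  Position 0: 'd' from first, 'j' from second => "dj"
  Position 1: 'b' from first, 'f' from second => "bf"
  Position 2: 'b' from first, 'f' from second => "bf"
  Position 3: 'd' from first, 'i' from second => "di"
Result: djbfbfdi

djbfbfdi


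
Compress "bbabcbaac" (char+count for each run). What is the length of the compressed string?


Input: bbabcbaac
Runs:
  'b' x 2 => "b2"
  'a' x 1 => "a1"
  'b' x 1 => "b1"
  'c' x 1 => "c1"
  'b' x 1 => "b1"
  'a' x 2 => "a2"
  'c' x 1 => "c1"
Compressed: "b2a1b1c1b1a2c1"
Compressed length: 14

14


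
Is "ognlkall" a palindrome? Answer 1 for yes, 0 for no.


Input: ognlkall
Reversed: llaklngo
  Compare pos 0 ('o') with pos 7 ('l'): MISMATCH
  Compare pos 1 ('g') with pos 6 ('l'): MISMATCH
  Compare pos 2 ('n') with pos 5 ('a'): MISMATCH
  Compare pos 3 ('l') with pos 4 ('k'): MISMATCH
Result: not a palindrome

0


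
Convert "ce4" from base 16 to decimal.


Input: "ce4" in base 16
Positional expansion:
  Digit 'c' (value 12) x 16^2 = 3072
  Digit 'e' (value 14) x 16^1 = 224
  Digit '4' (value 4) x 16^0 = 4
Sum = 3300

3300


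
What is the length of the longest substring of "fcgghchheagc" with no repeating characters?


Input: "fcgghchheagc"
Sliding window (track last position of each char):
  Position 0 ('f'): window [0,0] length 1 -- new best
  Position 1 ('c'): window [0,1] length 2 -- new best
  Position 2 ('g'): window [0,2] length 3 -- new best
  Position 3 ('g'): repeat (last at 2), move window start to 3
  Position 3 ('g'): window [3,3] length 1
  Position 4 ('h'): window [3,4] length 2
  Position 5 ('c'): window [3,5] length 3
  Position 6 ('h'): repeat (last at 4), move window start to 5
  Position 6 ('h'): window [5,6] length 2
  Position 7 ('h'): repeat (last at 6), move window start to 7
  Position 7 ('h'): window [7,7] length 1
  Position 8 ('e'): window [7,8] length 2
  Position 9 ('a'): window [7,9] length 3
  Position 10 ('g'): window [7,10] length 4 -- new best
  Position 11 ('c'): window [7,11] length 5 -- new best
Longest substring with no repeats: "heagc" with length 5

5


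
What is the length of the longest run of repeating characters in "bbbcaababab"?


Input: "bbbcaababab"
Scanning for longest run:
  Position 1 ('b'): continues run of 'b', length=2
  Position 2 ('b'): continues run of 'b', length=3
  Position 3 ('c'): new char, reset run to 1
  Position 4 ('a'): new char, reset run to 1
  Position 5 ('a'): continues run of 'a', length=2
  Position 6 ('b'): new char, reset run to 1
  Position 7 ('a'): new char, reset run to 1
  Position 8 ('b'): new char, reset run to 1
  Position 9 ('a'): new char, reset run to 1
  Position 10 ('b'): new char, reset run to 1
Longest run: 'b' with length 3

3


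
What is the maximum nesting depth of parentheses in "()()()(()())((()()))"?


Input: "()()()(()())((()()))"
Tracking depth:
  Position 0 '(': depth becomes 1
  Position 1 ')': depth becomes 0
  Position 2 '(': depth becomes 1
  Position 3 ')': depth becomes 0
  Position 4 '(': depth becomes 1
  Position 5 ')': depth becomes 0
  Position 6 '(': depth becomes 1
  Position 7 '(': depth becomes 2
  Position 8 ')': depth becomes 1
  Position 9 '(': depth becomes 2
  Position 10 ')': depth becomes 1
  Position 11 ')': depth becomes 0
  Position 12 '(': depth becomes 1
  Position 13 '(': depth becomes 2
  Position 14 '(': depth becomes 3
  Position 15 ')': depth becomes 2
  Position 16 '(': depth becomes 3
  Position 17 ')': depth becomes 2
  Position 18 ')': depth becomes 1
  Position 19 ')': depth becomes 0
Maximum depth reached: 3

3


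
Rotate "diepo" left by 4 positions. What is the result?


Input: "diepo", rotate left by 4
First 4 characters: "diep"
Remaining characters: "o"
Concatenate remaining + first: "o" + "diep" = "odiep"

odiep


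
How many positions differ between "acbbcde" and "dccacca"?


Comparing "acbbcde" and "dccacca" position by position:
  Position 0: 'a' vs 'd' => DIFFER
  Position 1: 'c' vs 'c' => same
  Position 2: 'b' vs 'c' => DIFFER
  Position 3: 'b' vs 'a' => DIFFER
  Position 4: 'c' vs 'c' => same
  Position 5: 'd' vs 'c' => DIFFER
  Position 6: 'e' vs 'a' => DIFFER
Positions that differ: 5

5


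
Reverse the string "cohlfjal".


Input: cohlfjal
Reading characters right to left:
  Position 7: 'l'
  Position 6: 'a'
  Position 5: 'j'
  Position 4: 'f'
  Position 3: 'l'
  Position 2: 'h'
  Position 1: 'o'
  Position 0: 'c'
Reversed: lajflhoc

lajflhoc


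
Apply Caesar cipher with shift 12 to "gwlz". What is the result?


Caesar cipher: shift "gwlz" by 12
  'g' (pos 6) + 12 = pos 18 = 's'
  'w' (pos 22) + 12 = pos 8 = 'i'
  'l' (pos 11) + 12 = pos 23 = 'x'
  'z' (pos 25) + 12 = pos 11 = 'l'
Result: sixl

sixl


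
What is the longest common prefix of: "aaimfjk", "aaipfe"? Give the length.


Words: aaimfjk, aaipfe
  Position 0: all 'a' => match
  Position 1: all 'a' => match
  Position 2: all 'i' => match
  Position 3: ('m', 'p') => mismatch, stop
LCP = "aai" (length 3)

3


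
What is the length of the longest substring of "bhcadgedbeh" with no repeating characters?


Input: "bhcadgedbeh"
Sliding window (track last position of each char):
  Position 0 ('b'): window [0,0] length 1 -- new best
  Position 1 ('h'): window [0,1] length 2 -- new best
  Position 2 ('c'): window [0,2] length 3 -- new best
  Position 3 ('a'): window [0,3] length 4 -- new best
  Position 4 ('d'): window [0,4] length 5 -- new best
  Position 5 ('g'): window [0,5] length 6 -- new best
  Position 6 ('e'): window [0,6] length 7 -- new best
  Position 7 ('d'): repeat (last at 4), move window start to 5
  Position 7 ('d'): window [5,7] length 3
  Position 8 ('b'): window [5,8] length 4
  Position 9 ('e'): repeat (last at 6), move window start to 7
  Position 9 ('e'): window [7,9] length 3
  Position 10 ('h'): window [7,10] length 4
Longest substring with no repeats: "bhcadge" with length 7

7
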